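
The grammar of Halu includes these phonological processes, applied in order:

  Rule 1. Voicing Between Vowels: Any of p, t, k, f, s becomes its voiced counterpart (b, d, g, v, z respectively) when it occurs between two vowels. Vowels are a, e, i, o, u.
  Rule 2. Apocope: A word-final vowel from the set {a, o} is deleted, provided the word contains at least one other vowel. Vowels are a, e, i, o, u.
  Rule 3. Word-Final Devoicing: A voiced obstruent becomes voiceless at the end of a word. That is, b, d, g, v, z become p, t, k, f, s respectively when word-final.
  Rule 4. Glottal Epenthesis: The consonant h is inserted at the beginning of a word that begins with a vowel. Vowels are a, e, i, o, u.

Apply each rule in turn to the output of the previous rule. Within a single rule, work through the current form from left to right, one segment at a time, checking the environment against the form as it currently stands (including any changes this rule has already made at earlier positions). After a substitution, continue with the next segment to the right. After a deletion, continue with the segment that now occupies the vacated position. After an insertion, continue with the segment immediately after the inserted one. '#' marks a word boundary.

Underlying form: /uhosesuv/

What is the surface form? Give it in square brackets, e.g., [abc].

Rule 1 Voicing Between Vowels: [uhosesuv] → [uhozezuv]
Rule 2 Apocope: no change — [uhozezuv]
Rule 3 Word-Final Devoicing: [uhozezuv] → [uhozezuf]
Rule 4 Glottal Epenthesis: [uhozezuf] → [huhozezuf]

[huhozezuf]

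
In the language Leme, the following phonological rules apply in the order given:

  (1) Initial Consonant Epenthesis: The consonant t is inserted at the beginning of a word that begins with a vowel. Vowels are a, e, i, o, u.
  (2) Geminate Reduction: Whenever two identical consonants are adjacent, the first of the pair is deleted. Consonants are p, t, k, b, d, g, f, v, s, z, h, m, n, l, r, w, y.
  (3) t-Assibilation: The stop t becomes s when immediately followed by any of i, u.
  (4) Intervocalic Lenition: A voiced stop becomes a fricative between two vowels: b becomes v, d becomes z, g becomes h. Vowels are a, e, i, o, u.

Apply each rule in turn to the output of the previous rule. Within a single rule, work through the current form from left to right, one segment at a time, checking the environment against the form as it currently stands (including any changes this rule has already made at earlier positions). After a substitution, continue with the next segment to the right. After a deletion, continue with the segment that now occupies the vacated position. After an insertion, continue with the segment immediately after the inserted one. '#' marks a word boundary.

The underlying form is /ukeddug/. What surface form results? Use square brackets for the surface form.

(1) Initial Consonant Epenthesis: [ukeddug] → [tukeddug]
(2) Geminate Reduction: [tukeddug] → [tukedug]
(3) t-Assibilation: [tukedug] → [sukedug]
(4) Intervocalic Lenition: [sukedug] → [sukezug]

[sukezug]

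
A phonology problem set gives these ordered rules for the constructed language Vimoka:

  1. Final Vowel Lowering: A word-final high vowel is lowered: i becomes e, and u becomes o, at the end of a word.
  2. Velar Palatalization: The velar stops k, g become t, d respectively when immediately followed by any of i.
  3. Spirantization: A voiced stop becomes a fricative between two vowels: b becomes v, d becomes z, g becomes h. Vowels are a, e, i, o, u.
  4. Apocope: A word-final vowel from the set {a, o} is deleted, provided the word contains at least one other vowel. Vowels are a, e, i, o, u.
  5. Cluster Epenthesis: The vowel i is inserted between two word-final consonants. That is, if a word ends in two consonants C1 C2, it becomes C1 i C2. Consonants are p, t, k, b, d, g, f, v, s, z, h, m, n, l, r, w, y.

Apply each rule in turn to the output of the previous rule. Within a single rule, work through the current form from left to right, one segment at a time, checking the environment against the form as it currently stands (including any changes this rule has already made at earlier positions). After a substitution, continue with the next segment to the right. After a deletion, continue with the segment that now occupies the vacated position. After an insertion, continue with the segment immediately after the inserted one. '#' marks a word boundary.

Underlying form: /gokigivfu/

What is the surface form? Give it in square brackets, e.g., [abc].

1 Final Vowel Lowering: [gokigivfu] → [gokigivfo]
2 Velar Palatalization: [gokigivfo] → [gotidivfo]
3 Spirantization: [gotidivfo] → [gotizivfo]
4 Apocope: [gotizivfo] → [gotizivf]
5 Cluster Epenthesis: [gotizivf] → [gotizivif]

[gotizivif]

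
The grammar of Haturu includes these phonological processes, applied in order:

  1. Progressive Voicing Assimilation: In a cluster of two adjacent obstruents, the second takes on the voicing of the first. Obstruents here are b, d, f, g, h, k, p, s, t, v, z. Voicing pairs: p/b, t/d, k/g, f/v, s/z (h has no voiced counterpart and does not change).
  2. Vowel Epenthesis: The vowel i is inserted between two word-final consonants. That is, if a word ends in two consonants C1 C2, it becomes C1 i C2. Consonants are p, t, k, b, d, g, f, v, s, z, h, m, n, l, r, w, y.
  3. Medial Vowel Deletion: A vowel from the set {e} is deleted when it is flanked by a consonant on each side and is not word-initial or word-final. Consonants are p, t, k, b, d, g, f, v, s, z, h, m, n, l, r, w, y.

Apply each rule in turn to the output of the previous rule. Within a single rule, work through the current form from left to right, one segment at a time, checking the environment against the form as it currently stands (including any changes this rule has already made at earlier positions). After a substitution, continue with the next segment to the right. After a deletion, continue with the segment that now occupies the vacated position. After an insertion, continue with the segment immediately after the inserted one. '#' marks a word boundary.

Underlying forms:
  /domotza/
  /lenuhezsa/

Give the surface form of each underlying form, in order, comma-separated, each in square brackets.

/domotza/:
  1 Progressive Voicing Assimilation: [domotza] → [domotsa]
  2 Vowel Epenthesis: no change — [domotsa]
  3 Medial Vowel Deletion: no change — [domotsa]
/lenuhezsa/:
  1 Progressive Voicing Assimilation: [lenuhezsa] → [lenuhezza]
  2 Vowel Epenthesis: no change — [lenuhezza]
  3 Medial Vowel Deletion: [lenuhezza] → [lnuhzza]

[domotsa], [lnuhzza]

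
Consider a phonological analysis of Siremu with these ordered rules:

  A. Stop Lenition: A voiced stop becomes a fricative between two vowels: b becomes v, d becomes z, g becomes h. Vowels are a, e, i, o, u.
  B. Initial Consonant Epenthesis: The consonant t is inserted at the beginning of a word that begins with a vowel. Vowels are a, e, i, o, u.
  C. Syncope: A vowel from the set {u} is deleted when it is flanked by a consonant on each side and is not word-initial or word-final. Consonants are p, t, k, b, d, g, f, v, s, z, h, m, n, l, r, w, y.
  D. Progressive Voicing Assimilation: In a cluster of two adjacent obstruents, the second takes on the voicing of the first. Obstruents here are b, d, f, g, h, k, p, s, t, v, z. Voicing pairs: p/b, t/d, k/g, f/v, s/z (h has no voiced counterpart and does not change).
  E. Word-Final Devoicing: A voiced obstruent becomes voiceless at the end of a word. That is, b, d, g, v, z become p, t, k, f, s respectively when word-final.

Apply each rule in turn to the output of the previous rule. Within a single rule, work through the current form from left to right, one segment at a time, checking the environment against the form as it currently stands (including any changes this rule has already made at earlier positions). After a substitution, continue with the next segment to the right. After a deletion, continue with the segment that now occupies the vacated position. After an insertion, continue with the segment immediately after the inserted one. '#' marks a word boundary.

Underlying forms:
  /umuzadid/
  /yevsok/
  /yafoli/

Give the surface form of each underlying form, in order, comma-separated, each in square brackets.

[tmzazit], [yevzok], [yafoli]

/umuzadid/:
  A Stop Lenition: [umuzadid] → [umuzazid]
  B Initial Consonant Epenthesis: [umuzazid] → [tumuzazid]
  C Syncope: [tumuzazid] → [tmzazid]
  D Progressive Voicing Assimilation: no change — [tmzazid]
  E Word-Final Devoicing: [tmzazid] → [tmzazit]
/yevsok/:
  A Stop Lenition: no change — [yevsok]
  B Initial Consonant Epenthesis: no change — [yevsok]
  C Syncope: no change — [yevsok]
  D Progressive Voicing Assimilation: [yevsok] → [yevzok]
  E Word-Final Devoicing: no change — [yevzok]
/yafoli/:
  A Stop Lenition: no change — [yafoli]
  B Initial Consonant Epenthesis: no change — [yafoli]
  C Syncope: no change — [yafoli]
  D Progressive Voicing Assimilation: no change — [yafoli]
  E Word-Final Devoicing: no change — [yafoli]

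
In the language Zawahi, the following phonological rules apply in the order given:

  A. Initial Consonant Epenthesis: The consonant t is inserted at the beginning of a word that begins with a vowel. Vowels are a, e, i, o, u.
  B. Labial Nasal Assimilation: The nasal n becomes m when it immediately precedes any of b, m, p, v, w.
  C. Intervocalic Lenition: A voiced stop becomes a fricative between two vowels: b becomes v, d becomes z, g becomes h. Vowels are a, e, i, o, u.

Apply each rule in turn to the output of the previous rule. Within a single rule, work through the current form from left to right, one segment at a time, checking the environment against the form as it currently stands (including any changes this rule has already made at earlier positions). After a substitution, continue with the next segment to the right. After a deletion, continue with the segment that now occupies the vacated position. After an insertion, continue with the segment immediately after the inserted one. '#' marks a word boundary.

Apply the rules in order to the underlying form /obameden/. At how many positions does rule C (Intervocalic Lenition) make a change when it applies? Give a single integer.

2

A Initial Consonant Epenthesis: [obameden] → [tobameden]
B Labial Nasal Assimilation: no change — [tobameden]
C Intervocalic Lenition: [tobameden] → [tovamezen]
Rule C changed 2 position(s).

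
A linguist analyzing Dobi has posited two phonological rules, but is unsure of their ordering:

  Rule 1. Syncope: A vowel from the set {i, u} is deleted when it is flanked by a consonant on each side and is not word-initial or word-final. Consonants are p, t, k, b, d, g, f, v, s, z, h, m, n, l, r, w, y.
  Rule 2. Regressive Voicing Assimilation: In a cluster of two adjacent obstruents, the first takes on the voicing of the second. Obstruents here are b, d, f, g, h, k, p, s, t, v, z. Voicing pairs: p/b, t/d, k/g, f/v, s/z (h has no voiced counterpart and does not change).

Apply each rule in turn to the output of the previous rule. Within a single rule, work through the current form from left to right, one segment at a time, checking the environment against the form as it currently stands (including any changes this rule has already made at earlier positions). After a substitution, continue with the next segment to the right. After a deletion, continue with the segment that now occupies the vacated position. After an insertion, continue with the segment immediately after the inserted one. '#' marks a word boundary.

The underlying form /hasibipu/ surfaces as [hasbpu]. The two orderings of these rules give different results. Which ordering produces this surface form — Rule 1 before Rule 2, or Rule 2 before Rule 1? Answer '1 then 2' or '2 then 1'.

Order 1 then 2:
  1 Syncope: [hasibipu] → [hasbpu]
  2 Regressive Voicing Assimilation: [hasbpu] → [hazppu]
  result: [hazppu]
Order 2 then 1:
  2 Regressive Voicing Assimilation: no change — [hasibipu]
  1 Syncope: [hasibipu] → [hasbpu]
  result: [hasbpu]

2 then 1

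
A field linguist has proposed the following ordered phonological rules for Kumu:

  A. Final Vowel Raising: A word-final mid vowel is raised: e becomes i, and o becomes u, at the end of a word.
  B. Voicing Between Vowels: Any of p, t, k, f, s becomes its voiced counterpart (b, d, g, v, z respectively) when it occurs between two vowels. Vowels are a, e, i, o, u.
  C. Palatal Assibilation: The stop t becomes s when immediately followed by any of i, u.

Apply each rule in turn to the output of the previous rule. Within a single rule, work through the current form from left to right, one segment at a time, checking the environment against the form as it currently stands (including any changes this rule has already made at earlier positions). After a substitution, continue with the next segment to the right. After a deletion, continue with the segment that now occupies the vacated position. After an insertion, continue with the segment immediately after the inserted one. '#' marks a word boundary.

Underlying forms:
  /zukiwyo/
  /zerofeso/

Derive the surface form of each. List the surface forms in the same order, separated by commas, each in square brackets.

[zugiwyu], [zerovezu]

/zukiwyo/:
  A Final Vowel Raising: [zukiwyo] → [zukiwyu]
  B Voicing Between Vowels: [zukiwyu] → [zugiwyu]
  C Palatal Assibilation: no change — [zugiwyu]
/zerofeso/:
  A Final Vowel Raising: [zerofeso] → [zerofesu]
  B Voicing Between Vowels: [zerofesu] → [zerovezu]
  C Palatal Assibilation: no change — [zerovezu]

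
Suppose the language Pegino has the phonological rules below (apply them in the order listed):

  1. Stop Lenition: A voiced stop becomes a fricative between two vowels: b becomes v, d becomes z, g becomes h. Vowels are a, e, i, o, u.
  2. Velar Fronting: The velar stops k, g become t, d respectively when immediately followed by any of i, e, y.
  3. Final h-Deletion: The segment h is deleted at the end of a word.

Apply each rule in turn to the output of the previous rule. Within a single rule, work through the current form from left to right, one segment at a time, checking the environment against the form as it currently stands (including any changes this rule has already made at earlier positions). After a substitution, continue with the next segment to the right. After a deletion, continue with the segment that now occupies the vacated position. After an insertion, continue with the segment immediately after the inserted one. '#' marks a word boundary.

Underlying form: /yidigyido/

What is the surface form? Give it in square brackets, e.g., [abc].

[yizidyizo]

1 Stop Lenition: [yidigyido] → [yizigyizo]
2 Velar Fronting: [yizigyizo] → [yizidyizo]
3 Final h-Deletion: no change — [yizidyizo]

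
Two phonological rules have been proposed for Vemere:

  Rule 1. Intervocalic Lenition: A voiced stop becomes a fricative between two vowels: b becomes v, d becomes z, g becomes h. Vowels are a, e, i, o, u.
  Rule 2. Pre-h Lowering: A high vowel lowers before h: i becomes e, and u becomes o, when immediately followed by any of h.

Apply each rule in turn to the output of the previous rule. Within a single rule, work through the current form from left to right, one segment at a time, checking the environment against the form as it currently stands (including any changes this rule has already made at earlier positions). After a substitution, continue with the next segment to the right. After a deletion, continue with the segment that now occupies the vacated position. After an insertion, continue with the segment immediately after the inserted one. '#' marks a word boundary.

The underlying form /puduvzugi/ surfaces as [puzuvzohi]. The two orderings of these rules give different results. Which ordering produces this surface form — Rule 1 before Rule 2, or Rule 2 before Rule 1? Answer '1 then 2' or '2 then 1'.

1 then 2

Order 1 then 2:
  1 Intervocalic Lenition: [puduvzugi] → [puzuvzuhi]
  2 Pre-h Lowering: [puzuvzuhi] → [puzuvzohi]
  result: [puzuvzohi]
Order 2 then 1:
  2 Pre-h Lowering: no change — [puduvzugi]
  1 Intervocalic Lenition: [puduvzugi] → [puzuvzuhi]
  result: [puzuvzuhi]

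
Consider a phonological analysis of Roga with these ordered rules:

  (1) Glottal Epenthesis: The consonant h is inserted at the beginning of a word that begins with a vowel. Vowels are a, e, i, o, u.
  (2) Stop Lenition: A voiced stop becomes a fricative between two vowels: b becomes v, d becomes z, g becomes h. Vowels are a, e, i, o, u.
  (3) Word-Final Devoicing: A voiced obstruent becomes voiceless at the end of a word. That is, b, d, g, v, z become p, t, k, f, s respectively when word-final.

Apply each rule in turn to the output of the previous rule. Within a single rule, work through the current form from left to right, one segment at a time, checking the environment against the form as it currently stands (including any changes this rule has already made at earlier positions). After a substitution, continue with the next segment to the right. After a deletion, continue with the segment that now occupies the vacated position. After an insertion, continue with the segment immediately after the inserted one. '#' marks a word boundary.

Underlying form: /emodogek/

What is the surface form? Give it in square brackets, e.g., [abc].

[hemozohek]

(1) Glottal Epenthesis: [emodogek] → [hemodogek]
(2) Stop Lenition: [hemodogek] → [hemozohek]
(3) Word-Final Devoicing: no change — [hemozohek]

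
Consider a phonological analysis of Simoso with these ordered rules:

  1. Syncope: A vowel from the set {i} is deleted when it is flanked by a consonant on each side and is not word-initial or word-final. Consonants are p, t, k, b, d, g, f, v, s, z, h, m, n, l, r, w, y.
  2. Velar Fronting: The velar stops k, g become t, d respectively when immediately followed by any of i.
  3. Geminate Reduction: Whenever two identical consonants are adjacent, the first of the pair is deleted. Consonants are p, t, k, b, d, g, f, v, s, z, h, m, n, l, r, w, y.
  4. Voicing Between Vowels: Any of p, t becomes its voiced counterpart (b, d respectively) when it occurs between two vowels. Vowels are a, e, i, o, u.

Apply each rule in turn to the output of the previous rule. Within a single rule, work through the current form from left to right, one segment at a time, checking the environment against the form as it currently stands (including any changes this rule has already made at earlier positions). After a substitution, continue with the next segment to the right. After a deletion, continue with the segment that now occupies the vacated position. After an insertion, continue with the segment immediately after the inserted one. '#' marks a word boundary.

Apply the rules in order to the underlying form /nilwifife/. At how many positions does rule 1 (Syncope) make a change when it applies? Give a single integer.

1 Syncope: [nilwifife] → [nlwffe]
2 Velar Fronting: no change — [nlwffe]
3 Geminate Reduction: [nlwffe] → [nlwfe]
4 Voicing Between Vowels: no change — [nlwfe]
Rule 1 changed 3 position(s).

3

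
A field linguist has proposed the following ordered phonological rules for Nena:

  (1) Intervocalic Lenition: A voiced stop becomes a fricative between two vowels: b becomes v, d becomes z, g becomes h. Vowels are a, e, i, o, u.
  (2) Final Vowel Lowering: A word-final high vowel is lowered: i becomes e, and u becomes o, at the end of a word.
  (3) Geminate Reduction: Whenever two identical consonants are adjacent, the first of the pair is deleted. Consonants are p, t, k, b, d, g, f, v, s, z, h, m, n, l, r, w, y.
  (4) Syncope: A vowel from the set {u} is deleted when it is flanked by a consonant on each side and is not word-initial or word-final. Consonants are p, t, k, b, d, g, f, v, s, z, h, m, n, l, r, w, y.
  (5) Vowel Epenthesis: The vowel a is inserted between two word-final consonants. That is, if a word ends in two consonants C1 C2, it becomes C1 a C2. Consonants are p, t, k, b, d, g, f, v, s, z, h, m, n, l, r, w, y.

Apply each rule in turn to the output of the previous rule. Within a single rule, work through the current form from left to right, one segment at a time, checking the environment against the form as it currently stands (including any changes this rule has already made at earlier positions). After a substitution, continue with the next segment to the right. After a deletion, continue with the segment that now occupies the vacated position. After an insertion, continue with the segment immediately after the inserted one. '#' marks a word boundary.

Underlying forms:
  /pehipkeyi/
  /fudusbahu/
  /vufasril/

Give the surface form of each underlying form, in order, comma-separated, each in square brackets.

/pehipkeyi/:
  (1) Intervocalic Lenition: no change — [pehipkeyi]
  (2) Final Vowel Lowering: [pehipkeyi] → [pehipkeye]
  (3) Geminate Reduction: no change — [pehipkeye]
  (4) Syncope: no change — [pehipkeye]
  (5) Vowel Epenthesis: no change — [pehipkeye]
/fudusbahu/:
  (1) Intervocalic Lenition: [fudusbahu] → [fuzusbahu]
  (2) Final Vowel Lowering: [fuzusbahu] → [fuzusbaho]
  (3) Geminate Reduction: no change — [fuzusbaho]
  (4) Syncope: [fuzusbaho] → [fzsbaho]
  (5) Vowel Epenthesis: no change — [fzsbaho]
/vufasril/:
  (1) Intervocalic Lenition: no change — [vufasril]
  (2) Final Vowel Lowering: no change — [vufasril]
  (3) Geminate Reduction: no change — [vufasril]
  (4) Syncope: [vufasril] → [vfasril]
  (5) Vowel Epenthesis: no change — [vfasril]

[pehipkeye], [fzsbaho], [vfasril]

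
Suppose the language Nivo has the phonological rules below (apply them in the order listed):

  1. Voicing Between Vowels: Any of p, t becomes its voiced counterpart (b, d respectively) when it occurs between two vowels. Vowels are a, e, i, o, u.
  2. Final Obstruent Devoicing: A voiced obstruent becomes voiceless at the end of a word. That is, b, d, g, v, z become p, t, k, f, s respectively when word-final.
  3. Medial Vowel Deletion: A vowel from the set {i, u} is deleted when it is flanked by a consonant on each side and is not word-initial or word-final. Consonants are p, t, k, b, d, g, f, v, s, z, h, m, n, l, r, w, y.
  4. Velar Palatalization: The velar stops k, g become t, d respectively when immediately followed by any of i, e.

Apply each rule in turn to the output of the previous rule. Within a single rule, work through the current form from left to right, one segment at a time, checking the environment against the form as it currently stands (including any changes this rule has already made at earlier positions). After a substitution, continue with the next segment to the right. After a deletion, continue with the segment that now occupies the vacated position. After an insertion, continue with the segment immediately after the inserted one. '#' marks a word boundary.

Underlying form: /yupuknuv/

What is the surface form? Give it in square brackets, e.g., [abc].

1 Voicing Between Vowels: [yupuknuv] → [yubuknuv]
2 Final Obstruent Devoicing: [yubuknuv] → [yubuknuf]
3 Medial Vowel Deletion: [yubuknuf] → [ybknf]
4 Velar Palatalization: no change — [ybknf]

[ybknf]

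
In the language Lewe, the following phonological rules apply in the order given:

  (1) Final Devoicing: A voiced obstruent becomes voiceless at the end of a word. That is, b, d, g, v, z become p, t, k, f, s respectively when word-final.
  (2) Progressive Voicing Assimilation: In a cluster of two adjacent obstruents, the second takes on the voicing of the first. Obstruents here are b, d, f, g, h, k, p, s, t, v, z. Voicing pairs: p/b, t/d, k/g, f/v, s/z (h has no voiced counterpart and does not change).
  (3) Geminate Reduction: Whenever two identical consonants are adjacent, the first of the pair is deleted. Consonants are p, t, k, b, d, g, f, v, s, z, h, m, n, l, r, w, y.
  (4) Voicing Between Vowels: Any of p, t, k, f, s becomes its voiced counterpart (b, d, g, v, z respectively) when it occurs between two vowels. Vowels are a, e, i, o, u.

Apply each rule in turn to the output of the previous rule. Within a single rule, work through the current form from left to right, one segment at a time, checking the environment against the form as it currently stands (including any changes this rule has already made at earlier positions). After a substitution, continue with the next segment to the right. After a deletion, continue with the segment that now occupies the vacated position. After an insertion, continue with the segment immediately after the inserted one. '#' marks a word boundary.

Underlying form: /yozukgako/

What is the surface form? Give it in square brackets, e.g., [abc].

(1) Final Devoicing: no change — [yozukgako]
(2) Progressive Voicing Assimilation: [yozukgako] → [yozukkako]
(3) Geminate Reduction: [yozukkako] → [yozukako]
(4) Voicing Between Vowels: [yozukako] → [yozugago]

[yozugago]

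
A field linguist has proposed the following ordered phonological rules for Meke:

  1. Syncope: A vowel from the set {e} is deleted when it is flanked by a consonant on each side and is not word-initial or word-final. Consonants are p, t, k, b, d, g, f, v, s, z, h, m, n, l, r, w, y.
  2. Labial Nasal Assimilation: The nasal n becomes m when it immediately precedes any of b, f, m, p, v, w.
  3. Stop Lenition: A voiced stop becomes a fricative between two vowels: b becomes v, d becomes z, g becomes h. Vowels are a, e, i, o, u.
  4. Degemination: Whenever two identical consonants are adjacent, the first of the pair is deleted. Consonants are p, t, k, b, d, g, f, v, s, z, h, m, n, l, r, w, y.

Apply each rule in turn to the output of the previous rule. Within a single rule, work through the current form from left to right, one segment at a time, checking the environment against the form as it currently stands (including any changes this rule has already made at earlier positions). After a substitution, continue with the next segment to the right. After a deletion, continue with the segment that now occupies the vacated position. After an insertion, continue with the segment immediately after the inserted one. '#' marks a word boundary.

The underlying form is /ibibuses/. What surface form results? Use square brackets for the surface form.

[ivivus]

1 Syncope: [ibibuses] → [ibibuss]
2 Labial Nasal Assimilation: no change — [ibibuss]
3 Stop Lenition: [ibibuss] → [ivivuss]
4 Degemination: [ivivuss] → [ivivus]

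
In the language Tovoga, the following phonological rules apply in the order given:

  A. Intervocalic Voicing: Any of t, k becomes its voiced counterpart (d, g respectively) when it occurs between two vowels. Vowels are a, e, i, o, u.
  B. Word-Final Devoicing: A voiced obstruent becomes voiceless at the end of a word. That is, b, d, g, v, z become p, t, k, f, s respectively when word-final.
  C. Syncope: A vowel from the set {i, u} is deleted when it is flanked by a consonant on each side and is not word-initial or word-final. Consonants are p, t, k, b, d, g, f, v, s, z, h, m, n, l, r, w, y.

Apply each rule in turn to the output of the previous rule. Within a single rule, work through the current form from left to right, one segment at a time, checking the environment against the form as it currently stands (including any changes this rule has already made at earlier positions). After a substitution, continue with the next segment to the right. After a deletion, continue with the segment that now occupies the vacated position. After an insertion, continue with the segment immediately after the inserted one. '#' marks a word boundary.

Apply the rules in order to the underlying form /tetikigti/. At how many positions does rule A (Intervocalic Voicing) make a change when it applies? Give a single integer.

A Intervocalic Voicing: [tetikigti] → [tedigigti]
B Word-Final Devoicing: no change — [tedigigti]
C Syncope: [tedigigti] → [tedggti]
Rule A changed 2 position(s).

2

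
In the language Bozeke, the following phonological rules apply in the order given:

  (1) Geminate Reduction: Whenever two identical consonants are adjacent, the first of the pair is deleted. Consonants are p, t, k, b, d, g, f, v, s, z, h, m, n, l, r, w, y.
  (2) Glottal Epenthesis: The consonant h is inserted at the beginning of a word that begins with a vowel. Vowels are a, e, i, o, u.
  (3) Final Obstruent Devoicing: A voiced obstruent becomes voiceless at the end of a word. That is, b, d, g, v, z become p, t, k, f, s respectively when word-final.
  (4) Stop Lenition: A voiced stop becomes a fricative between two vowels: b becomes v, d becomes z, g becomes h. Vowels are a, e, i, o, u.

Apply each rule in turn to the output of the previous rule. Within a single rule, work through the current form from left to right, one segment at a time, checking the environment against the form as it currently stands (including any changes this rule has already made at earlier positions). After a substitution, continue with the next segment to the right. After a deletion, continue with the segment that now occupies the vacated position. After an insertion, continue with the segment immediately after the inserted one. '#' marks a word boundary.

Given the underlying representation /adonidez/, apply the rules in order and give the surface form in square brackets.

[hazonizes]

(1) Geminate Reduction: no change — [adonidez]
(2) Glottal Epenthesis: [adonidez] → [hadonidez]
(3) Final Obstruent Devoicing: [hadonidez] → [hadonides]
(4) Stop Lenition: [hadonides] → [hazonizes]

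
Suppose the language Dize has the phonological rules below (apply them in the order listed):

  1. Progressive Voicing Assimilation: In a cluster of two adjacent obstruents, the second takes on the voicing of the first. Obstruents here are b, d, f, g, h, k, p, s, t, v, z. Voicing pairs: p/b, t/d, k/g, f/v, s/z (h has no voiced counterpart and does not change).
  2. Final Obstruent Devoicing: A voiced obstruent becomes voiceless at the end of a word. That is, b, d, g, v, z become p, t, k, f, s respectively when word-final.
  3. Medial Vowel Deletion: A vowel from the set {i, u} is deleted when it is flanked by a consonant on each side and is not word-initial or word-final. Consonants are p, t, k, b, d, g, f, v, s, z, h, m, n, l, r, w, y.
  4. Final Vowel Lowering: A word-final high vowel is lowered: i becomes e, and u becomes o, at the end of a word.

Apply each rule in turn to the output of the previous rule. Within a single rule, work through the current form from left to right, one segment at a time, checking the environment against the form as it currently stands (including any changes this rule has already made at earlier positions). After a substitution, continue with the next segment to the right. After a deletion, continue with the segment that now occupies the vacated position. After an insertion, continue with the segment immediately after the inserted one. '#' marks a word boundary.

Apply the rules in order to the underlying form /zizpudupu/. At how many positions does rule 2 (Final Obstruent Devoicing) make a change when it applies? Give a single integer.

1 Progressive Voicing Assimilation: [zizpudupu] → [zizbudupu]
2 Final Obstruent Devoicing: no change — [zizbudupu]
3 Medial Vowel Deletion: [zizbudupu] → [zzbdpu]
4 Final Vowel Lowering: [zzbdpu] → [zzbdpo]
Rule 2 changed 0 position(s).

0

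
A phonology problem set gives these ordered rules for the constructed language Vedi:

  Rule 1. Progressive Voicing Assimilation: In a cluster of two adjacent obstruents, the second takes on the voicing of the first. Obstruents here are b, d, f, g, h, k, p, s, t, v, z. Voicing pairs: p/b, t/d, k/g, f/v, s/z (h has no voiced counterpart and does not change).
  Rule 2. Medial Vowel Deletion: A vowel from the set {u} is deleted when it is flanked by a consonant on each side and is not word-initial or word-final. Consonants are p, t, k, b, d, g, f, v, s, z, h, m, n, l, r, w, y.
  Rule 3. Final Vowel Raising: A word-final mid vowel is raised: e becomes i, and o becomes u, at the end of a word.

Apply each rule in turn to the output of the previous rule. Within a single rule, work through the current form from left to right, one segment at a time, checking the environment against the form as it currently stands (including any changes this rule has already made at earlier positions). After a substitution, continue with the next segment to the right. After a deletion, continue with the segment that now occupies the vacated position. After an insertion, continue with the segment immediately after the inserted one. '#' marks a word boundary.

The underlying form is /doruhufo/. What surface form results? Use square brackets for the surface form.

Rule 1 Progressive Voicing Assimilation: no change — [doruhufo]
Rule 2 Medial Vowel Deletion: [doruhufo] → [dorhfo]
Rule 3 Final Vowel Raising: [dorhfo] → [dorhfu]

[dorhfu]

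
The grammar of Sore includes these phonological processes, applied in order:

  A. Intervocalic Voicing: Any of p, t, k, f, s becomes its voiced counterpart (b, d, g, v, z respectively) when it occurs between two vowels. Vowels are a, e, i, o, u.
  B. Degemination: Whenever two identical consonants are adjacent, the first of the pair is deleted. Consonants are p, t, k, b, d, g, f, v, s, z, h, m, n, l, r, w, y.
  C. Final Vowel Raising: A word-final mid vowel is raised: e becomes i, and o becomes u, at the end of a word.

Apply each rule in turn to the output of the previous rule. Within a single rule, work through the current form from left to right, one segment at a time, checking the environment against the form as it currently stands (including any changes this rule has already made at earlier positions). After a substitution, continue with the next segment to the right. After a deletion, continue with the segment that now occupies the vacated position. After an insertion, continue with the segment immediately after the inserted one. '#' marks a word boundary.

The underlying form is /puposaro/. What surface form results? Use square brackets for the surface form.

[pubozaru]

A Intervocalic Voicing: [puposaro] → [pubozaro]
B Degemination: no change — [pubozaro]
C Final Vowel Raising: [pubozaro] → [pubozaru]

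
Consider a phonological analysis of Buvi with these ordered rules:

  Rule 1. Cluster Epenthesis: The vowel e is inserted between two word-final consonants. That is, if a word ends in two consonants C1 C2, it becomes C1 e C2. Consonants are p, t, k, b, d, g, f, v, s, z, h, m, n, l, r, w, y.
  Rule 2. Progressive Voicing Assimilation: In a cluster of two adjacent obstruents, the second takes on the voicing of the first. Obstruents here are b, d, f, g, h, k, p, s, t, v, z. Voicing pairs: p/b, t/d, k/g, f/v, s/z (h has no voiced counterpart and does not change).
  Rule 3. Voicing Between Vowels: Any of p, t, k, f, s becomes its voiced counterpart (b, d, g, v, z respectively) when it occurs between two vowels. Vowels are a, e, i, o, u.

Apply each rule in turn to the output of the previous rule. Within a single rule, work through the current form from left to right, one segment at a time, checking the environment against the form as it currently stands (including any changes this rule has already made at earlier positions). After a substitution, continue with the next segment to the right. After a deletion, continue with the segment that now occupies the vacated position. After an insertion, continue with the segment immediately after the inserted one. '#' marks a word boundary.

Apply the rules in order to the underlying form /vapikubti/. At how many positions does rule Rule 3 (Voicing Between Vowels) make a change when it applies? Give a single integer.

Rule 1 Cluster Epenthesis: no change — [vapikubti]
Rule 2 Progressive Voicing Assimilation: [vapikubti] → [vapikubdi]
Rule 3 Voicing Between Vowels: [vapikubdi] → [vabigubdi]
Rule Rule 3 changed 2 position(s).

2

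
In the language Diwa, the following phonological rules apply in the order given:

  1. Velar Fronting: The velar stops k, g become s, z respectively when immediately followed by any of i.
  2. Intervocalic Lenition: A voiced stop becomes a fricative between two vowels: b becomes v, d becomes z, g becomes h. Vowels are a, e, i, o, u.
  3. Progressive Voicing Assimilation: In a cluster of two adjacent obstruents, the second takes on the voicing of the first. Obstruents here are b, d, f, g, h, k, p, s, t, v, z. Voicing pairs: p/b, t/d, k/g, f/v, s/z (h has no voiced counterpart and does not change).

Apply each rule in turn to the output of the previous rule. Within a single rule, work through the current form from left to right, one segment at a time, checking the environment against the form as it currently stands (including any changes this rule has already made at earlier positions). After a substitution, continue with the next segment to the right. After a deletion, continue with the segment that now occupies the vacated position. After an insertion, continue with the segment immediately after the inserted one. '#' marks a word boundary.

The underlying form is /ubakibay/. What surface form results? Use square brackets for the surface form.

[uvasivay]

1 Velar Fronting: [ubakibay] → [ubasibay]
2 Intervocalic Lenition: [ubasibay] → [uvasivay]
3 Progressive Voicing Assimilation: no change — [uvasivay]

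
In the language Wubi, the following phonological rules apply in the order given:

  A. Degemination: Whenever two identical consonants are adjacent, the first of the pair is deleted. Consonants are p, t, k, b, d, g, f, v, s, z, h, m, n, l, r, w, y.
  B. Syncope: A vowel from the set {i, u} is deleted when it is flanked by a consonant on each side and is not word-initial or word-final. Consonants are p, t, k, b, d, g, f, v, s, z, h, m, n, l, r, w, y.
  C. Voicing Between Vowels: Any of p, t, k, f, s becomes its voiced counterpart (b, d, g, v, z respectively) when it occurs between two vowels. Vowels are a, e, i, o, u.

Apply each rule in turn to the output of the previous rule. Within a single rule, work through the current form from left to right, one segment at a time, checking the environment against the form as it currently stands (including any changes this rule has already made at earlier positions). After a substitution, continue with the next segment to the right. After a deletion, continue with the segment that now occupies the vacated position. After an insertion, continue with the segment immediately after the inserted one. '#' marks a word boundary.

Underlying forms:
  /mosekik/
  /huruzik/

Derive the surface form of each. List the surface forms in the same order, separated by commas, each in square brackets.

[mozekk], [hrzk]

/mosekik/:
  A Degemination: no change — [mosekik]
  B Syncope: [mosekik] → [mosekk]
  C Voicing Between Vowels: [mosekk] → [mozekk]
/huruzik/:
  A Degemination: no change — [huruzik]
  B Syncope: [huruzik] → [hrzk]
  C Voicing Between Vowels: no change — [hrzk]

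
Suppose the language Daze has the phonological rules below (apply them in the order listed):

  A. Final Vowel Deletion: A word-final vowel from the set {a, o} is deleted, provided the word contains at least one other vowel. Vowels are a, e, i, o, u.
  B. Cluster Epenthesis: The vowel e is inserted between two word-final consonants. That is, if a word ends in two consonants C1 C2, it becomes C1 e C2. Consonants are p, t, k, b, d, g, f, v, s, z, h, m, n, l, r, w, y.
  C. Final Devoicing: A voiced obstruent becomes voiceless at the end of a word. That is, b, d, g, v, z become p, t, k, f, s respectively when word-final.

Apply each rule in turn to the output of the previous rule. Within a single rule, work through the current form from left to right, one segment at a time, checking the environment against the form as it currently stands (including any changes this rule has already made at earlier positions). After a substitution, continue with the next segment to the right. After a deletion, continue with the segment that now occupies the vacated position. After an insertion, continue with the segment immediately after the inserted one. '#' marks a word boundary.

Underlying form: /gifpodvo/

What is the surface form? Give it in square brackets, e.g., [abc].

A Final Vowel Deletion: [gifpodvo] → [gifpodv]
B Cluster Epenthesis: [gifpodv] → [gifpodev]
C Final Devoicing: [gifpodev] → [gifpodef]

[gifpodef]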